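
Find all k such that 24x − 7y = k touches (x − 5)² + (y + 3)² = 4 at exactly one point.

k = 91 or k = 191

The line touches the circle iff its distance from (5, −3) is 2:
|24·5 − 7·(−3) − k| / √625 = 2
|k − (141)| = 2·25, so k = 191 or k = 91.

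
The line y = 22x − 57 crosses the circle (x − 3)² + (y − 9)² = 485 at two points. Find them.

Substitute y = 22x − 57:
485x² − 2910x + 3880 = 0  ⟹  x² − 6x + 8 = 0
x = 4 or x = 2, giving (4, 31) and (2, −13).

(2, −13) and (4, 31)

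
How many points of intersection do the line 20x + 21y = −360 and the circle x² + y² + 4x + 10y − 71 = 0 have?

2

Substituting the line into the circle gives 841x² + 11964x + 22689 = 0.
Discriminant = (11964)² − 4·841·(22689) = 66811500 > 0.
Two real roots: the line is a secant.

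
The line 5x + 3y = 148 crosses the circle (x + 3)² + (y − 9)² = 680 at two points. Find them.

(11, 31) and (23, 11)

From the line, y = (148 − 5x)/3. Substituting:
34x² − 1156x + 8602 = 0  ⟹  x² − 34x + 253 = 0
x = 23 or x = 11, giving (23, 11) and (11, 31).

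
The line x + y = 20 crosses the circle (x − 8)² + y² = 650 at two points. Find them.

Express y = −x + 20 and substitute into the circle:
2x² − 56x − 186 = 0  ⟹  x² − 28x − 93 = 0
x = 31 or x = −3, giving (31, −11) and (−3, 23).

(−3, 23) and (31, −11)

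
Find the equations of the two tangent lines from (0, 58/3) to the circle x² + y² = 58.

7x − 3y = −58 and 7x + 3y = 58

A line y − (58/3) = m(x − (0)) is tangent when its distance from (0, 0) is √58:
[m·(0) − (−58/3)]² = 58(m² + 1)
9m² − 49 = 0, so m = 7/3 or m = −7/3.
Through (0, 58/3) these give 7x − 3y = −58 and 7x + 3y = 58.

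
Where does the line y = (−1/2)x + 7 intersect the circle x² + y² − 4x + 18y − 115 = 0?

From the line, y = (14 − x)/2. Substituting:
5x² − 80x + 240 = 0  ⟹  x² − 16x + 48 = 0
x = 12 or x = 4, giving (12, 1) and (4, 5).

(4, 5) and (12, 1)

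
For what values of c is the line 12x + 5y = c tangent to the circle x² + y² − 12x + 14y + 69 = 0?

The line touches the circle iff its distance from (6, −7) is 4:
|12·6 + 5·(−7) − c| / √169 = 4
|c − (37)| = 4·13, so c = 89 or c = −15.

c = −15 or c = 89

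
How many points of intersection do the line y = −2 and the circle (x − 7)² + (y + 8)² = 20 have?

0

Centre (7, −8), r² = 20. Distance² from centre to line = (−6)² = 36.
Since d² > r², the line lies outside the circle.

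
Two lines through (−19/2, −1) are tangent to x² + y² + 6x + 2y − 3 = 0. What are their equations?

2x − 3y = −16 and 2x + 3y = −22

Let a tangent through (−19/2, −1) have slope m. Its distance from (−3, −1) must equal √13:
[m·(13/2) − (0)]² = 13(m² + 1)
9m² − 4 = 0, so m = 2/3 or m = −2/3.
Through (−19/2, −1) these give 2x − 3y = −16 and 2x + 3y = −22.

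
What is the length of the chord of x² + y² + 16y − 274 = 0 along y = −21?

26

The distance from (0, −8) to the line is 13, and r² = 338.
Chord = 2√(r² − d²) = 2·√(169) = 26.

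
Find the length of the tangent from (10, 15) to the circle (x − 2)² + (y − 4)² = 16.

13

Centre (2, 4), r² = 16. |PO|² = (8)² + (11)² = 185.
The tangent meets the radius at right angles, so tangent² = |PO|² − r² = 185 − 16 = 169.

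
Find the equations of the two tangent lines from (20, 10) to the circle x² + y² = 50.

x − y = 10 and x − 7y = −50

Let a tangent through (20, 10) have slope m. Its distance from (0, 0) must equal 5√2:
(−20m − (−10))² = 50(m² + 1)
7m² − 8m + 1 = 0, so m = 1 or m = 1/7.
Through (20, 10) these give x − y = 10 and x − 7y = −50.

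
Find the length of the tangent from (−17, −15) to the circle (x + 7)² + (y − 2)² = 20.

With centre O = (−7, 2), |OP|² = 389 and r² = 20.
Power of the point: PT² = |PO|² − r² = 369, so PT = 3√41.

3√41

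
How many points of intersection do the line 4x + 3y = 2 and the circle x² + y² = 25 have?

d² = (4·0 + 3·0 − (2))²/25 = 4/25; r² = 25.
Since d² < r², the line cuts the circle twice.

2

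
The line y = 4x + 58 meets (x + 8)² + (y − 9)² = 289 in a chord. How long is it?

8√17

Centre (−8, 9), r² = 289. Perpendicular distance d from centre to line = |17| / √17 = 17/√17.
Chord = 2√(r² − d²) = 2·√(272) = 8√17.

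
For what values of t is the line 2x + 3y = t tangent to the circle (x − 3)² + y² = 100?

Tangency holds when the distance from the centre (3, 0) to the line equals the radius 10:
|2·3 + 3·0 − t| / √13 = 10
|t − (6)| = 10√13.

t = 6 ± 10√13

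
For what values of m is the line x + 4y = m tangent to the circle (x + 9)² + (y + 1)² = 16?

For a tangent, require d(centre, line) = r = 4.
|1·(−9) + 4·(−1) − m| / √17 = 4
|m − (−13)| = 4√17.

m = −13 ± 4√17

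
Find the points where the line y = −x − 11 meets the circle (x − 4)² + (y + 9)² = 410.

Substitute y = −x − 11:
2x² − 4x − 390 = 0  ⟹  x² − 2x − 195 = 0
x = 15 or x = −13, giving (15, −26) and (−13, 2).

(−13, 2) and (15, −26)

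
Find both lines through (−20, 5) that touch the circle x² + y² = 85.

2x − 9y = −85 and 6x + 7y = −85

Let a tangent through (−20, 5) have slope m. Its distance from (0, 0) must equal √85:
(20m − (−5))² = 85(m² + 1)
63m² + 40m − 12 = 0, so m = 2/9 or m = −6/7.
With m = 2/9: 2x − 9y = −85. With m = −6/7: 6x + 7y = −85.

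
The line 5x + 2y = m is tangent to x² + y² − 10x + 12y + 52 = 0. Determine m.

Tangency holds when the distance from the centre (5, −6) to the line equals the radius 3:
|5·5 + 2·(−6) − m| / √29 = 3
|m − (13)| = 3√29.

m = 13 ± 3√29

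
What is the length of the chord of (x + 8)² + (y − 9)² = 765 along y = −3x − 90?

Substitute y = −3x − 90:
10x² + 610x + 9100 = 0  ⟹  x² + 61x + 910 = 0
x = −26 or x = −35, giving (−26, −12) and (−35, 15).
|(−26, −12) − (−35, 15)| = √((9)² + (−27)²) = 9√10.

9√10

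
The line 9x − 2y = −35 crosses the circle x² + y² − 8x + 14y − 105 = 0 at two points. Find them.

Substitute y = (35 + 9x)/2:
85x² + 850x + 1785 = 0  ⟹  x² + 10x + 21 = 0
x = −3 or x = −7, giving (−3, 4) and (−7, −14).

(−7, −14) and (−3, 4)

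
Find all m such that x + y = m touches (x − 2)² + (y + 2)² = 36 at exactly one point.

m = ±6√2

For a tangent, require d(centre, line) = r = 6.
|1·2 + 1·(−2) − m| / √2 = 6
|m| = 6√2.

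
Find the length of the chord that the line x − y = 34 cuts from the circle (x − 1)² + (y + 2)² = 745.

23√2

Substitute y = x − 34:
2x² − 66x + 280 = 0  ⟹  x² − 33x + 140 = 0
x = 28 or x = 5, giving (28, −6) and (5, −29).
Chord length = distance between (28, −6) and (5, −29) = √1058 = 23√2.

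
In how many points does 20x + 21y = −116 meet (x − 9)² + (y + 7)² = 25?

0

Substituting the line into the circle gives 841x² − 9178x + 25657 = 0.
Δ = 84235684 − 86310148 = −2074464.
No real roots: the line does not meet the circle.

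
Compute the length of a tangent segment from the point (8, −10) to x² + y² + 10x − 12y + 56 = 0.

2√105

Centre (−5, 6), r² = 5. |PO|² = (13)² + (−16)² = 425.
Power of the point: PT² = |PO|² − r² = 420, so PT = 2√105.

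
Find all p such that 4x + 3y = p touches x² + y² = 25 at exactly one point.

Tangency holds when the distance from the centre (0, 0) to the line equals the radius 5:
|4·0 + 3·0 − p| / √25 = 5
|p| = 5·5, so p = 25 or p = −25.

p = −25 or p = 25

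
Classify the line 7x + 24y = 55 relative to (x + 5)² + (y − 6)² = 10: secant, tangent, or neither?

Substituting the line into the circle gives 625x² + 7006x + 16561 = 0.
Δ = 49084036 − 41402500 = 7681536.
Two real roots: the line is a secant.

secant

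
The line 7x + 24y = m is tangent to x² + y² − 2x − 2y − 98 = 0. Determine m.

m = −219 or m = 281

The line touches the circle iff its distance from (1, 1) is 10:
|7·1 + 24·1 − m| / √625 = 10
|m − (31)| = 10·25, so m = 281 or m = −219.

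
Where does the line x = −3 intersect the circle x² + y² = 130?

The line gives x = −3. Substituting into the circle:
y² − 121 = 0
y = 11 or y = −11, giving (−3, 11) and (−3, −11).

(−3, −11) and (−3, 11)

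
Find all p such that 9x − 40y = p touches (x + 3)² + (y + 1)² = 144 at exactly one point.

p = −479 or p = 505

The line touches the circle iff its distance from (−3, −1) is 12:
|9·(−3) − 40·(−1) − p| / √1681 = 12
|p − (13)| = 12·41, so p = 505 or p = −479.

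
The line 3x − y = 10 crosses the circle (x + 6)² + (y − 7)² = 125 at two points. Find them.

(4, 2) and (5, 5)

Express y = 3x − 10 and substitute into the circle:
10x² − 90x + 200 = 0  ⟹  x² − 9x + 20 = 0
x = 5 or x = 4, giving (5, 5) and (4, 2).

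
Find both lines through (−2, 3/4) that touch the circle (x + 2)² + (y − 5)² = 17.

x − 4y = −5 and x + 4y = 1

A line y − (3/4) = m(x − (−2)) is tangent when its distance from (−2, 5) is √17:
[m·(0) − (17/4)]² = 17(m² + 1)
16m² − 1 = 0, so m = 1/4 or m = −1/4.
Through (−2, 3/4) these give x − 4y = −5 and x + 4y = 1.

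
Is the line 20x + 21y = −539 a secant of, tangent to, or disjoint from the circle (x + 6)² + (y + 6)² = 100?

d² = (20·(−6) + 21·(−6) − (−539))²/841 = 85849/841; r² = 100.
Since d² > r², the line lies outside the circle.

disjoint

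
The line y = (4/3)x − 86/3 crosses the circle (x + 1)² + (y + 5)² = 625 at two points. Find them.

(−1, −30) and (23, 2)

Substitute y = (−86 + 4x)/3:
25x² − 550x − 575 = 0  ⟹  x² − 22x − 23 = 0
x = 23 or x = −1, giving (23, 2) and (−1, −30).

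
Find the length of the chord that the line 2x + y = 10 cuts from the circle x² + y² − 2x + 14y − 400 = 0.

18√5

Centre (1, −7), r² = 450. Perpendicular distance d from centre to line = |−15| / √5 = 15/√5.
Half the chord is √(r² − d²) = √(405), so the full chord is 18√5.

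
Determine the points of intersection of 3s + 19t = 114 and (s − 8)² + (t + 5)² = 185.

(0, 6) and (19, 3)

From the line, t = (114 − 3s)/19. Substituting:
370s² − 7030s = 0  ⟹  s² − 19s = 0
s = 19 or s = 0, giving (19, 3) and (0, 6).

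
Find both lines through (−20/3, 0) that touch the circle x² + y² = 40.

3x + y = −20 and 3x − y = −20

A line y − (0) = m(x − (−20/3)) is tangent when its distance from (0, 0) is 2√10:
[m·(20/3) − (0)]² = 40(m² + 1)
m² − 9 = 0, so m = −3 or m = 3.
With m = −3: 3x + y = −20. With m = 3: 3x − y = −20.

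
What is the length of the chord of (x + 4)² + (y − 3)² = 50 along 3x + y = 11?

The distance from (−4, 3) to the line is 20/√10, and r² = 50.
Half the chord is √(r² − d²) = √(10), so the full chord is 2√10.

2√10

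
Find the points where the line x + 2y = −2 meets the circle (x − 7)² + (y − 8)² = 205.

Substitute y = (−2 − x)/2:
5x² − 20x − 300 = 0  ⟹  x² − 4x − 60 = 0
x = 10 or x = −6, giving (10, −6) and (−6, 2).

(−6, 2) and (10, −6)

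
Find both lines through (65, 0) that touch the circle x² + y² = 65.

x + 8y = 65 and x − 8y = 65

A line y − (0) = m(x − (65)) is tangent when its distance from (0, 0) is √65:
(−65m − (0))² = 65(m² + 1)
64m² − 1 = 0, so m = −1/8 or m = 1/8.
With m = −1/8: x + 8y = 65. With m = 1/8: x − 8y = 65.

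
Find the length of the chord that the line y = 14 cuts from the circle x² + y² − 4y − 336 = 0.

28

Express y = 14 and substitute into the circle:
x² − 196 = 0
x = 14 or x = −14, giving (14, 14) and (−14, 14).
|(14, 14) − (−14, 14)| = √((28)² + (0)²) = 28.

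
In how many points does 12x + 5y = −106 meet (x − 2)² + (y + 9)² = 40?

0

Centre (2, −9), r² = 40. Distance² from centre to line = (85)²/169 = 7225/169.
Since d² > r², the line lies outside the circle.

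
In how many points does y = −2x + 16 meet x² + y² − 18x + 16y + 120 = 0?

d² = (2·9 + 1·(−8) − (16))²/5 = 36/5; r² = 25.
Since d² < r², the line cuts the circle twice.

2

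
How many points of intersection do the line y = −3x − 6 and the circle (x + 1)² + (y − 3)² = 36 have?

2

d² = (3·(−1) + 1·3 − (−6))²/10 = 18/5; r² = 36.
Since d² < r², the line cuts the circle twice.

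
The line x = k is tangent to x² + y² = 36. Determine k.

For a tangent, require d(centre, line) = r = 6.
|1·0 + 0·0 − k| / √1 = 6
|k| = 6, so k = 6 or k = −6.

k = −6 or k = 6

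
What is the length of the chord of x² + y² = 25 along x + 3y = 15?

√10

The distance from (0, 0) to the line is 15/√10, and r² = 25.
Half the chord is √(r² − d²) = √(5/2), so the full chord is √10.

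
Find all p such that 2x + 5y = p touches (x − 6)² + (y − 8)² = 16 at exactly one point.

p = 52 ± 4√29

The line touches the circle iff its distance from (6, 8) is 4:
|2·6 + 5·8 − p| / √29 = 4
|p − (52)| = 4√29.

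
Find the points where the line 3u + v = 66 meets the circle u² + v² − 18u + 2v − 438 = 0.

(15, 21) and (27, −15)

Substitute v = −3u + 66:
10u² − 420u + 4050 = 0  ⟹  u² − 42u + 405 = 0
u = 27 or u = 15, giving (27, −15) and (15, 21).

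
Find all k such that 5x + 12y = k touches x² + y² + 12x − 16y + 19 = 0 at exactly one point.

k = −51 or k = 183

Tangency holds when the distance from the centre (−6, 8) to the line equals the radius 9:
|5·(−6) + 12·8 − k| / √169 = 9
|k − (66)| = 9·13, so k = 183 or k = −51.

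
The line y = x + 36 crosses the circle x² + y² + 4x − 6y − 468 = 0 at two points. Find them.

Substitute y = x + 36:
2x² + 70x + 612 = 0  ⟹  x² + 35x + 306 = 0
x = −17 or x = −18, giving (−17, 19) and (−18, 18).

(−18, 18) and (−17, 19)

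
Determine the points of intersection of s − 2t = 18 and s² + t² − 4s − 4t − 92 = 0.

(2, −8) and (10, −4)

Express t = (−18 + s)/2 and substitute into the circle:
5s² − 60s + 100 = 0  ⟹  s² − 12s + 20 = 0
s = 10 or s = 2, giving (10, −4) and (2, −8).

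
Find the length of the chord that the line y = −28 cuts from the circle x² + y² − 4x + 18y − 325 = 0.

14

From the line, y = −28. Substituting:
x² − 4x − 45 = 0
x = 9 or x = −5, giving (9, −28) and (−5, −28).
Chord length = distance between (9, −28) and (−5, −28) = √196 = 14.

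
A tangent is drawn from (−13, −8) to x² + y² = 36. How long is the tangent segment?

√197

With centre O = (0, 0), |OP|² = 233 and r² = 36.
By the tangent–radius right angle, tangent length = √(|PO|² − r²) = √197.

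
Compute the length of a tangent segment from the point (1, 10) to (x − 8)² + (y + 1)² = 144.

With centre O = (8, −1), |OP|² = 170 and r² = 144.
Power of the point: PT² = |PO|² − r² = 26, so PT = √26.

√26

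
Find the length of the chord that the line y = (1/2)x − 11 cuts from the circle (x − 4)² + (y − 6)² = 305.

10√5

Substitute y = (−22 + x)/2:
5x² − 100x = 0  ⟹  x² − 20x = 0
x = 20 or x = 0, giving (20, −1) and (0, −11).
Chord length = distance between (20, −1) and (0, −11) = √500 = 10√5.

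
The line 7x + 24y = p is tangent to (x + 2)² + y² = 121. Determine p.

The line touches the circle iff its distance from (−2, 0) is 11:
|7·(−2) + 24·0 − p| / √625 = 11
|p − (−14)| = 11·25, so p = 261 or p = −289.

p = −289 or p = 261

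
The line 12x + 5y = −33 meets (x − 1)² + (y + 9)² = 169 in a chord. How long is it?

Centre (1, −9), r² = 169. Perpendicular distance d from centre to line = |0| / √169 = 0/√169.
Half the chord is √(r² − d²) = √(169), so the full chord is 26.

26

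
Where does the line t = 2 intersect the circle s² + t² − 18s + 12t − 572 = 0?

(−16, 2) and (34, 2)

Substitute t = 2:
s² − 18s − 544 = 0
s = 34 or s = −16, giving (34, 2) and (−16, 2).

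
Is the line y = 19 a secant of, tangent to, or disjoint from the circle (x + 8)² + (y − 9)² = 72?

disjoint

Centre (−8, 9), r² = 72. Distance² from centre to line = (−10)² = 100.
Since d² > r², the line lies outside the circle.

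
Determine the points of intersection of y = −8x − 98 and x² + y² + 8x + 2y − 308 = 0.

From the line, y = −8x − 98. Substituting:
65x² + 1560x + 9100 = 0  ⟹  x² + 24x + 140 = 0
x = −10 or x = −14, giving (−10, −18) and (−14, 14).

(−14, 14) and (−10, −18)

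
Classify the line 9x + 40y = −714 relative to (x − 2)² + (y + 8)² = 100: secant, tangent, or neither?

neither

Substituting the line into the circle gives 1681x² + 692x + 1636 = 0.
Discriminant = (692)² − 4·1681·(1636) = −10521600 < 0.
No real roots: the line does not meet the circle.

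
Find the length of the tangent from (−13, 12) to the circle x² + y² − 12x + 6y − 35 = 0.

The centre is (6, −3) and r = 4√5. The square of the distance from P to the centre is 361 + 225 = 586.
The tangent meets the radius at right angles, so tangent² = |PO|² − r² = 586 − 80 = 506.

√506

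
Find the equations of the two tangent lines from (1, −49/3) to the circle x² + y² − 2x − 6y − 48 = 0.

7x − 3y = 56 and 7x + 3y = −42

A line y − (−49/3) = m(x − (1)) is tangent when its distance from (1, 3) is √58:
[m·(0) − (58/3)]² = 58(m² + 1)
9m² − 49 = 0, so m = 7/3 or m = −7/3.
With m = 7/3: 7x − 3y = 56. With m = −7/3: 7x + 3y = −42.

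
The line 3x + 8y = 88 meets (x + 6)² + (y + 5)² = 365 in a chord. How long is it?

2√73

The distance from (−6, −5) to the line is 146/√73, and r² = 365.
Half the chord is √(r² − d²) = √(73), so the full chord is 2√73.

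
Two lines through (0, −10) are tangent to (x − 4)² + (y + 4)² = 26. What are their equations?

x − 5y = 50 and 5x + y = −10

Let a tangent through (0, −10) have slope m. Its distance from (4, −4) must equal √26:
[m·(4) − (6)]² = 26(m² + 1)
5m² + 24m − 5 = 0, so m = 1/5 or m = −5.
With m = 1/5: x − 5y = 50. With m = −5: 5x + y = −10.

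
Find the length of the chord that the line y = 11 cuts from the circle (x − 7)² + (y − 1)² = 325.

The distance from (7, 1) to the line is 10, and r² = 325.
Chord = 2√(r² − d²) = 2·√(225) = 30.

30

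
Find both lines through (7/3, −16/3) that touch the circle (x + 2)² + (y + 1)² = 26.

A line y − (−16/3) = m(x − (7/3)) is tangent when its distance from (−2, −1) is √26:
(−13/3m − (13/3))² = 26(m² + 1)
5m² − 26m + 5 = 0, so m = 5 or m = 1/5.
With m = 5: 5x − y = 17. With m = 1/5: x − 5y = 29.

5x − y = 17 and x − 5y = 29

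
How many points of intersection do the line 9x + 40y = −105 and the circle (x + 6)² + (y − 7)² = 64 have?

0

d² = (9·(−6) + 40·7 − (−105))²/1681 = 109561/1681; r² = 64.
Since d² > r², the line lies outside the circle.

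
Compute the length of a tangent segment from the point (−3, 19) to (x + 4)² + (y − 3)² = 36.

√221

With centre O = (−4, 3), |OP|² = 257 and r² = 36.
By the tangent–radius right angle, tangent length = √(|PO|² − r²) = √221.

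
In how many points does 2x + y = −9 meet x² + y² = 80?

2

Centre (0, 0), r² = 80. Distance² from centre to line = (9)²/5 = 81/5.
Since d² < r², the line cuts the circle twice.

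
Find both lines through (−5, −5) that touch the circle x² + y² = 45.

2x + y = −15 and x + 2y = −15

Let a tangent through (−5, −5) have slope m. Its distance from (0, 0) must equal 3√5:
[m·(5) − (5)]² = 45(m² + 1)
2m² + 5m + 2 = 0, so m = −2 or m = −1/2.
With m = −2: 2x + y = −15. With m = −1/2: x + 2y = −15.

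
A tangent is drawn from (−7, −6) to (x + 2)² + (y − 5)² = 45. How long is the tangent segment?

√101

Centre (−2, 5), r² = 45. |PO|² = (−5)² + (−11)² = 146.
The tangent meets the radius at right angles, so tangent² = |PO|² − r² = 146 − 45 = 101.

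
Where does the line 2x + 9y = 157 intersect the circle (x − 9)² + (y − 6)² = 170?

(2, 17) and (20, 13)

Express y = (157 − 2x)/9 and substitute into the circle:
85x² − 1870x + 3400 = 0  ⟹  x² − 22x + 40 = 0
x = 20 or x = 2, giving (20, 13) and (2, 17).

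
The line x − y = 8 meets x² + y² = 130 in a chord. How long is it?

Substitute y = x − 8:
2x² − 16x − 66 = 0  ⟹  x² − 8x − 33 = 0
x = 11 or x = −3, giving (11, 3) and (−3, −11).
Chord length = distance between (11, 3) and (−3, −11) = √392 = 14√2.

14√2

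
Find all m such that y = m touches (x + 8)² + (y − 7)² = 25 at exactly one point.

m = 2 or m = 12

For a tangent, require d(centre, line) = r = 5.
|0·(−8) + 1·7 − m| / √1 = 5
|m − (7)| = 5, so m = 12 or m = 2.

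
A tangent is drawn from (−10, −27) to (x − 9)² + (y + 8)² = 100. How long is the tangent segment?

√622

Centre (9, −8), r² = 100. |PO|² = (−19)² + (−19)² = 722.
Power of the point: PT² = |PO|² − r² = 622, so PT = √622.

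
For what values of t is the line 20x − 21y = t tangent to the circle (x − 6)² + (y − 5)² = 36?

t = −159 or t = 189

For a tangent, require d(centre, line) = r = 6.
|20·6 − 21·5 − t| / √841 = 6
|t − (15)| = 6·29, so t = 189 or t = −159.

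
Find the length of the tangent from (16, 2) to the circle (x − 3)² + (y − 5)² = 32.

√146

Centre (3, 5), r² = 32. |PO|² = (13)² + (−3)² = 178.
Power of the point: PT² = |PO|² − r² = 146, so PT = √146.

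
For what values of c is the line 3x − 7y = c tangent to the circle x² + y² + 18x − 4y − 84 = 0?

c = −41 ± 13√58

The line touches the circle iff its distance from (−9, 2) is 13:
|3·(−9) − 7·2 − c| / √58 = 13
|c − (−41)| = 13√58.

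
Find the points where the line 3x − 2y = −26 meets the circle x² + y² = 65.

Substitute y = (26 + 3x)/2:
13x² + 156x + 416 = 0  ⟹  x² + 12x + 32 = 0
x = −4 or x = −8, giving (−4, 7) and (−8, 1).

(−8, 1) and (−4, 7)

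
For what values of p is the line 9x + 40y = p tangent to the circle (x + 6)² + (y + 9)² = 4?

p = −496 or p = −332

For a tangent, require d(centre, line) = r = 2.
|9·(−6) + 40·(−9) − p| / √1681 = 2
|p − (−414)| = 2·41, so p = −332 or p = −496.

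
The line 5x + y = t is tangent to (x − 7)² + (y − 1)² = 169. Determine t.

t = 36 ± 13√26

Tangency holds when the distance from the centre (7, 1) to the line equals the radius 13:
|5·7 + 1·1 − t| / √26 = 13
|t − (36)| = 13√26.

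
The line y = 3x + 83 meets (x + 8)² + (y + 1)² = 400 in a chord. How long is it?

4√10

Centre (−8, −1), r² = 400. Perpendicular distance d from centre to line = |60| / √10 = 60/√10.
Chord = 2√(r² − d²) = 2·√(40) = 4√10.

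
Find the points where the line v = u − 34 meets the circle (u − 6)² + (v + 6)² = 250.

(15, −19) and (19, −15)

From the line, v = u − 34. Substituting:
2u² − 68u + 570 = 0  ⟹  u² − 34u + 285 = 0
u = 19 or u = 15, giving (19, −15) and (15, −19).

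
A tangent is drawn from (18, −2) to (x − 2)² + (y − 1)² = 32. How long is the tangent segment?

√233

The centre is (2, 1) and r = 4√2. The square of the distance from P to the centre is 256 + 9 = 265.
The tangent meets the radius at right angles, so tangent² = |PO|² − r² = 265 − 32 = 233.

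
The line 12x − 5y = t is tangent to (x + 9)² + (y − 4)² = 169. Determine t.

t = −297 or t = 41

Tangency holds when the distance from the centre (−9, 4) to the line equals the radius 13:
|12·(−9) − 5·4 − t| / √169 = 13
|t − (−128)| = 13·13, so t = 41 or t = −297.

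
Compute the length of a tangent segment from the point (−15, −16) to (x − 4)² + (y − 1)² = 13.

7√13

The centre is (4, 1) and r = √13. The square of the distance from P to the centre is 361 + 289 = 650.
Power of the point: PT² = |PO|² − r² = 637, so PT = 7√13.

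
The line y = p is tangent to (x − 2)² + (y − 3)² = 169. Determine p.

p = −10 or p = 16

The line touches the circle iff its distance from (2, 3) is 13:
|0·2 + 1·3 − p| / √1 = 13
|p − (3)| = 13, so p = 16 or p = −10.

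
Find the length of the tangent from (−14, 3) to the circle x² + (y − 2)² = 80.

3√13

With centre O = (0, 2), |OP|² = 197 and r² = 80.
Power of the point: PT² = |PO|² − r² = 117, so PT = 3√13.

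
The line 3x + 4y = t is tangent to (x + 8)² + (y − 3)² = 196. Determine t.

The line touches the circle iff its distance from (−8, 3) is 14:
|3·(−8) + 4·3 − t| / √25 = 14
|t − (−12)| = 14·5, so t = 58 or t = −82.

t = −82 or t = 58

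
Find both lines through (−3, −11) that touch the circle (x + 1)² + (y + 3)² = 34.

5x + 3y = −48 and 3x − 5y = 46

Write the tangent as mx − y + (−11 − m·(−3)) = 0 and set its distance from the centre to √34:
[m·(2) − (8)]² = 34(m² + 1)
15m² + 16m − 15 = 0, so m = −5/3 or m = 3/5.
With m = −5/3: 5x + 3y = −48. With m = 3/5: 3x − 5y = 46.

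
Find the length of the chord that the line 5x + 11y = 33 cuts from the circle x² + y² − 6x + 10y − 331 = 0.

3√146

Substitute y = (33 − 5x)/11:
146x² − 1606x − 35332 = 0  ⟹  x² − 11x − 242 = 0
x = 22 or x = −11, giving (22, −7) and (−11, 8).
Chord length = distance between (22, −7) and (−11, 8) = √1314 = 3√146.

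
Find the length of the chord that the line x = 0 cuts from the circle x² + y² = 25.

The distance from (0, 0) to the line is 0, and r² = 25.
Half the chord is √(r² − d²) = √(25), so the full chord is 10.

10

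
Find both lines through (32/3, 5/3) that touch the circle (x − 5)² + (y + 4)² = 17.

x − 4y = 4 and 4x − y = 41

Write the tangent as mx − y + (5/3 − m·(32/3)) = 0 and set its distance from the centre to √17:
(−17/3m − (−17/3))² = 17(m² + 1)
4m² − 17m + 4 = 0, so m = 1/4 or m = 4.
Through (32/3, 5/3) these give x − 4y = 4 and 4x − y = 41.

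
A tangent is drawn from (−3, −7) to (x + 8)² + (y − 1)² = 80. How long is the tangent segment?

The centre is (−8, 1) and r = 4√5. The square of the distance from P to the centre is 25 + 64 = 89.
The tangent meets the radius at right angles, so tangent² = |PO|² − r² = 89 − 80 = 9.

3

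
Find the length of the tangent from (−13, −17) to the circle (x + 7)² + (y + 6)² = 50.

With centre O = (−7, −6), |OP|² = 157 and r² = 50.
The tangent meets the radius at right angles, so tangent² = |PO|² − r² = 157 − 50 = 107.

√107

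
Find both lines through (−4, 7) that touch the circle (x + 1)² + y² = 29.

5x − 2y = −34 and 2x + 5y = 27

A line y − (7) = m(x − (−4)) is tangent when its distance from (−1, 0) is √29:
[m·(3) − (−7)]² = 29(m² + 1)
10m² − 21m − 10 = 0, so m = 5/2 or m = −2/5.
Through (−4, 7) these give 5x − 2y = −34 and 2x + 5y = 27.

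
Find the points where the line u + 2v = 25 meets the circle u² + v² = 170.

(−1, 13) and (11, 7)

Substitute v = (25 − u)/2:
5u² − 50u − 55 = 0  ⟹  u² − 10u − 11 = 0
u = 11 or u = −1, giving (11, 7) and (−1, 13).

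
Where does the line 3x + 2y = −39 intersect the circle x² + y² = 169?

(−13, 0) and (−5, −12)

From the line, y = (−39 − 3x)/2. Substituting:
13x² + 234x + 845 = 0  ⟹  x² + 18x + 65 = 0
x = −5 or x = −13, giving (−5, −12) and (−13, 0).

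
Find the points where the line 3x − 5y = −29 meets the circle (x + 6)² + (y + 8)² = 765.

Express y = (29 + 3x)/5 and substitute into the circle:
34x² + 714x − 13464 = 0  ⟹  x² + 21x − 396 = 0
x = 12 or x = −33, giving (12, 13) and (−33, −14).

(−33, −14) and (12, 13)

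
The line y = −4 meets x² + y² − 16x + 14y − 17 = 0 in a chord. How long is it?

From the line, y = −4. Substituting:
x² − 16x − 57 = 0
x = 19 or x = −3, giving (19, −4) and (−3, −4).
|(19, −4) − (−3, −4)| = √((22)² + (0)²) = 22.

22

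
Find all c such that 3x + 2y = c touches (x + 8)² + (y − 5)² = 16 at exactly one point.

The line touches the circle iff its distance from (−8, 5) is 4:
|3·(−8) + 2·5 − c| / √13 = 4
|c − (−14)| = 4√13.

c = −14 ± 4√13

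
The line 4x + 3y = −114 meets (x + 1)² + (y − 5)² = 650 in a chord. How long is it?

Centre (−1, 5), r² = 650. Perpendicular distance d from centre to line = |125| / √25 = 125/√25.
Chord = 2√(r² − d²) = 2·√(25) = 10.

10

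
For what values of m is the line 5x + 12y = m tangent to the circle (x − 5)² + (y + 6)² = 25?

The line touches the circle iff its distance from (5, −6) is 5:
|5·5 + 12·(−6) − m| / √169 = 5
|m − (−47)| = 5·13, so m = 18 or m = −112.

m = −112 or m = 18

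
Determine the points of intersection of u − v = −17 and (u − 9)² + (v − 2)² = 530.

(−14, 3) and (8, 25)

Substitute v = u + 17:
2u² + 12u − 224 = 0  ⟹  u² + 6u − 112 = 0
u = 8 or u = −14, giving (8, 25) and (−14, 3).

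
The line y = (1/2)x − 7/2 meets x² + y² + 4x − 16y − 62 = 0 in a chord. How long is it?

2√5

Express y = (−7 + x)/2 and substitute into the circle:
5x² − 30x + 25 = 0  ⟹  x² − 6x + 5 = 0
x = 5 or x = 1, giving (5, −1) and (1, −3).
Chord length = distance between (5, −1) and (1, −3) = √20 = 2√5.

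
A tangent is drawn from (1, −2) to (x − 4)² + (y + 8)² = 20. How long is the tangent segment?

5

The centre is (4, −8) and r = 2√5. The square of the distance from P to the centre is 9 + 36 = 45.
By the tangent–radius right angle, tangent length = √(|PO|² − r²) = √25 = 5.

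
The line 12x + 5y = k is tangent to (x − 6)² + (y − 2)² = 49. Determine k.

k = −9 or k = 173

Tangency holds when the distance from the centre (6, 2) to the line equals the radius 7:
|12·6 + 5·2 − k| / √169 = 7
|k − (82)| = 7·13, so k = 173 or k = −9.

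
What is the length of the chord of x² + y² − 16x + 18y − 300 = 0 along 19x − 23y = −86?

Substitute y = (86 + 19x)/23:
890x² + 2670x − 115700 = 0  ⟹  x² + 3x − 130 = 0
x = 10 or x = −13, giving (10, 12) and (−13, −7).
Chord length = distance between (10, 12) and (−13, −7) = √890 = √890.

√890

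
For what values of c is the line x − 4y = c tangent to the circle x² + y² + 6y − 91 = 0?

c = 12 ± 10√17

For a tangent, require d(centre, line) = r = 10.
|1·0 − 4·(−3) − c| / √17 = 10
|c − (12)| = 10√17.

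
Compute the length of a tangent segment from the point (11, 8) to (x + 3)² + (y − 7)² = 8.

3√21

With centre O = (−3, 7), |OP|² = 197 and r² = 8.
Power of the point: PT² = |PO|² − r² = 189, so PT = 3√21.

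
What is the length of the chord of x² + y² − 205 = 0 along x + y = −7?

19√2

Centre (0, 0), r² = 205. Perpendicular distance d from centre to line = |7| / √2 = 7/√2.
Half the chord is √(r² − d²) = √(361/2), so the full chord is 19√2.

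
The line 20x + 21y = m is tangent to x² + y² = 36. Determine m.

For a tangent, require d(centre, line) = r = 6.
|20·0 + 21·0 − m| / √841 = 6
|m| = 6·29, so m = 174 or m = −174.

m = −174 or m = 174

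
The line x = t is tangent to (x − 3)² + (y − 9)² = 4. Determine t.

t = 1 or t = 5

For a tangent, require d(centre, line) = r = 2.
|1·3 + 0·9 − t| / √1 = 2
|t − (3)| = 2, so t = 5 or t = 1.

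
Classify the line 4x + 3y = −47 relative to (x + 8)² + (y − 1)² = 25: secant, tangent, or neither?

d² = (4·(−8) + 3·1 − (−47))²/25 = 324/25; r² = 25.
Since d² < r², the line cuts the circle twice.

secant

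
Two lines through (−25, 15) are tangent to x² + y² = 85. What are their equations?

2x + 9y = 85 and 7x + 6y = −85

A line y − (15) = m(x − (−25)) is tangent when its distance from (0, 0) is √85:
(25m − (−15))² = 85(m² + 1)
54m² + 75m + 14 = 0, so m = −2/9 or m = −7/6.
Through (−25, 15) these give 2x + 9y = 85 and 7x + 6y = −85.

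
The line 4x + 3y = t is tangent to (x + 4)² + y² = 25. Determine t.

t = −41 or t = 9

For a tangent, require d(centre, line) = r = 5.
|4·(−4) + 3·0 − t| / √25 = 5
|t − (−16)| = 5·5, so t = 9 or t = −41.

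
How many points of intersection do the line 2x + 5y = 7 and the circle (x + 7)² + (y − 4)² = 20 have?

2

Centre (−7, 4), r² = 20. Distance² from centre to line = (−1)²/29 = 1/29.
Since d² < r², the line cuts the circle twice.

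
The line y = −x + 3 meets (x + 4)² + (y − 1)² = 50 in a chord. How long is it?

Express y = −x + 3 and substitute into the circle:
2x² + 4x − 30 = 0  ⟹  x² + 2x − 15 = 0
x = 3 or x = −5, giving (3, 0) and (−5, 8).
|(3, 0) − (−5, 8)| = √((8)² + (−8)²) = 8√2.

8√2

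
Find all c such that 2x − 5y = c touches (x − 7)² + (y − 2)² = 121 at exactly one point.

c = 4 ± 11√29

Tangency holds when the distance from the centre (7, 2) to the line equals the radius 11:
|2·7 − 5·2 − c| / √29 = 11
|c − (4)| = 11√29.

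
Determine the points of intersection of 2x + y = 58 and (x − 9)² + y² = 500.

Substitute y = −2x + 58:
5x² − 250x + 2945 = 0  ⟹  x² − 50x + 589 = 0
x = 31 or x = 19, giving (31, −4) and (19, 20).

(19, 20) and (31, −4)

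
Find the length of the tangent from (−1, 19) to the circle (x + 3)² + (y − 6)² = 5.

The centre is (−3, 6) and r = √5. The square of the distance from P to the centre is 4 + 169 = 173.
The tangent meets the radius at right angles, so tangent² = |PO|² − r² = 173 − 5 = 168.

2√42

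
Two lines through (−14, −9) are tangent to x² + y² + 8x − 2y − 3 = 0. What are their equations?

x − 2y = 4 and 2x − y = −19

Write the tangent as mx − y + (−9 − m·(−14)) = 0 and set its distance from the centre to 2√5:
(10m − (10))² = 20(m² + 1)
2m² − 5m + 2 = 0, so m = 1/2 or m = 2.
Through (−14, −9) these give x − 2y = 4 and 2x − y = −19.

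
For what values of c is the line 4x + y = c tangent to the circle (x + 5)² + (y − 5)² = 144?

c = −15 ± 12√17

The line touches the circle iff its distance from (−5, 5) is 12:
|4·(−5) + 1·5 − c| / √17 = 12
|c − (−15)| = 12√17.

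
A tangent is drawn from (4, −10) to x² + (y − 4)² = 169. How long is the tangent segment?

With centre O = (0, 4), |OP|² = 212 and r² = 169.
Power of the point: PT² = |PO|² − r² = 43, so PT = √43.

√43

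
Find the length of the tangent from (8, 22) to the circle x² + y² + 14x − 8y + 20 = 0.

6√14

The centre is (−7, 4) and r = 3√5. The square of the distance from P to the centre is 225 + 324 = 549.
By the tangent–radius right angle, tangent length = √(|PO|² − r²) = √504 = 6√14.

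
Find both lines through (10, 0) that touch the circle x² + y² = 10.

A line y − (0) = m(x − (10)) is tangent when its distance from (0, 0) is √10:
(−10m − (0))² = 10(m² + 1)
9m² − 1 = 0, so m = −1/3 or m = 1/3.
Through (10, 0) these give x + 3y = 10 and x − 3y = 10.

x + 3y = 10 and x − 3y = 10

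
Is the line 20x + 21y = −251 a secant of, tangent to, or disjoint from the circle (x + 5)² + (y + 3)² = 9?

d² = (20·(−5) + 21·(−3) − (−251))²/841 = 7744/841; r² = 9.
Since d² > r², the line lies outside the circle.

disjoint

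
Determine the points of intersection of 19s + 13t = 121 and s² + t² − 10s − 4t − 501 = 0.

(−8, 21) and (18, −17)

Express t = (121 − 19s)/13 and substitute into the circle:
530s² − 5300s − 76320 = 0  ⟹  s² − 10s − 144 = 0
s = 18 or s = −8, giving (18, −17) and (−8, 21).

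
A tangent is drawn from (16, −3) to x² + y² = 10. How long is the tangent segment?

√255

With centre O = (0, 0), |OP|² = 265 and r² = 10.
The tangent meets the radius at right angles, so tangent² = |PO|² − r² = 265 − 10 = 255.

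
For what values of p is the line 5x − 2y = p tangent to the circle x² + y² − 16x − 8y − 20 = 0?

For a tangent, require d(centre, line) = r = 10.
|5·8 − 2·4 − p| / √29 = 10
|p − (32)| = 10√29.

p = 32 ± 10√29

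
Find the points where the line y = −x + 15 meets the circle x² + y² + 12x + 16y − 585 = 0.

(−3, 18) and (20, −5)

Substitute y = −x + 15:
2x² − 34x − 120 = 0  ⟹  x² − 17x − 60 = 0
x = 20 or x = −3, giving (20, −5) and (−3, 18).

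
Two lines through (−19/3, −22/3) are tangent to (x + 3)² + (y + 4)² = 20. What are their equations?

Write the tangent as mx − y + (−22/3 − m·(−19/3)) = 0 and set its distance from the centre to 2√5:
(10/3m − (10/3))² = 20(m² + 1)
2m² + 5m + 2 = 0, so m = −1/2 or m = −2.
With m = −1/2: x + 2y = −21. With m = −2: 2x + y = −20.

x + 2y = −21 and 2x + y = −20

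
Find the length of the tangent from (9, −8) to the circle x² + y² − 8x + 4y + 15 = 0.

2√14

Centre (4, −2), r² = 5. |PO|² = (5)² + (−6)² = 61.
The tangent meets the radius at right angles, so tangent² = |PO|² − r² = 61 − 5 = 56.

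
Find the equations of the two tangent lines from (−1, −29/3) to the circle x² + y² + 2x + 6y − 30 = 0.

x + 3y = −30 and x − 3y = 28

Let a tangent through (−1, −29/3) have slope m. Its distance from (−1, −3) must equal 2√10:
[m·(0) − (20/3)]² = 40(m² + 1)
9m² − 1 = 0, so m = −1/3 or m = 1/3.
Through (−1, −29/3) these give x + 3y = −30 and x − 3y = 28.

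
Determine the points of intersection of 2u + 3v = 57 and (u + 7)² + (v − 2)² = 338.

Express v = (57 − 2u)/3 and substitute into the circle:
13u² − 78u = 0  ⟹  u² − 6u = 0
u = 6 or u = 0, giving (6, 15) and (0, 19).

(0, 19) and (6, 15)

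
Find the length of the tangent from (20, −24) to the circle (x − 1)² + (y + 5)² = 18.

Centre (1, −5), r² = 18. |PO|² = (19)² + (−19)² = 722.
By the tangent–radius right angle, tangent length = √(|PO|² − r²) = √704 = 8√11.

8√11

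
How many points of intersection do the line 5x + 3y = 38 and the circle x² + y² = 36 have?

Centre (0, 0), r² = 36. Distance² from centre to line = (−38)²/34 = 722/17.
Since d² > r², the line lies outside the circle.

0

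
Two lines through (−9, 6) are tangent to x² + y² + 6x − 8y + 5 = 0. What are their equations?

x − 2y = −21 and 2x + y = −12

Let a tangent through (−9, 6) have slope m. Its distance from (−3, 4) must equal 2√5:
(6m − (−2))² = 20(m² + 1)
2m² + 3m − 2 = 0, so m = 1/2 or m = −2.
Through (−9, 6) these give x − 2y = −21 and 2x + y = −12.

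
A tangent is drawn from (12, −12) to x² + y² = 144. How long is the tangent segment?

Centre (0, 0), r² = 144. |PO|² = (12)² + (−12)² = 288.
Power of the point: PT² = |PO|² − r² = 144, so PT = 12.

12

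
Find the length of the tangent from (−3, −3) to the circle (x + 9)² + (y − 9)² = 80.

10

The centre is (−9, 9) and r = 4√5. The square of the distance from P to the centre is 36 + 144 = 180.
The tangent meets the radius at right angles, so tangent² = |PO|² − r² = 180 − 80 = 100.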